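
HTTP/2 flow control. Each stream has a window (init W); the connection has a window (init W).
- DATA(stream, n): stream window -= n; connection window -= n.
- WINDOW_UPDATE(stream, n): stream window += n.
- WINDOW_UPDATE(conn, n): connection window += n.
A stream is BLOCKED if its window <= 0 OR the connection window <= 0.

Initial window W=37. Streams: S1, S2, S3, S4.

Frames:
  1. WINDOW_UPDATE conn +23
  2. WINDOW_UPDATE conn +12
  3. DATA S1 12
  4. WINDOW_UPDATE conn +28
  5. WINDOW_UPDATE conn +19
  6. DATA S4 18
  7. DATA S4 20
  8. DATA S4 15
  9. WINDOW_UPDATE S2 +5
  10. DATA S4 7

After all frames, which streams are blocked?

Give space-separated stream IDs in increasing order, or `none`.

Op 1: conn=60 S1=37 S2=37 S3=37 S4=37 blocked=[]
Op 2: conn=72 S1=37 S2=37 S3=37 S4=37 blocked=[]
Op 3: conn=60 S1=25 S2=37 S3=37 S4=37 blocked=[]
Op 4: conn=88 S1=25 S2=37 S3=37 S4=37 blocked=[]
Op 5: conn=107 S1=25 S2=37 S3=37 S4=37 blocked=[]
Op 6: conn=89 S1=25 S2=37 S3=37 S4=19 blocked=[]
Op 7: conn=69 S1=25 S2=37 S3=37 S4=-1 blocked=[4]
Op 8: conn=54 S1=25 S2=37 S3=37 S4=-16 blocked=[4]
Op 9: conn=54 S1=25 S2=42 S3=37 S4=-16 blocked=[4]
Op 10: conn=47 S1=25 S2=42 S3=37 S4=-23 blocked=[4]

Answer: S4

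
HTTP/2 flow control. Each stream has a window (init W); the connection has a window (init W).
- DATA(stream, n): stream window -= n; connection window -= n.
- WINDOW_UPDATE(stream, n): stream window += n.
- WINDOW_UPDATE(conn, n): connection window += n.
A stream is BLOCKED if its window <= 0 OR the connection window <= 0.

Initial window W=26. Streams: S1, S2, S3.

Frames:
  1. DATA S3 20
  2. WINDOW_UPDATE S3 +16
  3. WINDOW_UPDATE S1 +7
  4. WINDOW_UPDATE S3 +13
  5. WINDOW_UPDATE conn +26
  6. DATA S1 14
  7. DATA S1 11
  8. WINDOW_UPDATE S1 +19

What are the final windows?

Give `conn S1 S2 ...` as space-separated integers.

Answer: 7 27 26 35

Derivation:
Op 1: conn=6 S1=26 S2=26 S3=6 blocked=[]
Op 2: conn=6 S1=26 S2=26 S3=22 blocked=[]
Op 3: conn=6 S1=33 S2=26 S3=22 blocked=[]
Op 4: conn=6 S1=33 S2=26 S3=35 blocked=[]
Op 5: conn=32 S1=33 S2=26 S3=35 blocked=[]
Op 6: conn=18 S1=19 S2=26 S3=35 blocked=[]
Op 7: conn=7 S1=8 S2=26 S3=35 blocked=[]
Op 8: conn=7 S1=27 S2=26 S3=35 blocked=[]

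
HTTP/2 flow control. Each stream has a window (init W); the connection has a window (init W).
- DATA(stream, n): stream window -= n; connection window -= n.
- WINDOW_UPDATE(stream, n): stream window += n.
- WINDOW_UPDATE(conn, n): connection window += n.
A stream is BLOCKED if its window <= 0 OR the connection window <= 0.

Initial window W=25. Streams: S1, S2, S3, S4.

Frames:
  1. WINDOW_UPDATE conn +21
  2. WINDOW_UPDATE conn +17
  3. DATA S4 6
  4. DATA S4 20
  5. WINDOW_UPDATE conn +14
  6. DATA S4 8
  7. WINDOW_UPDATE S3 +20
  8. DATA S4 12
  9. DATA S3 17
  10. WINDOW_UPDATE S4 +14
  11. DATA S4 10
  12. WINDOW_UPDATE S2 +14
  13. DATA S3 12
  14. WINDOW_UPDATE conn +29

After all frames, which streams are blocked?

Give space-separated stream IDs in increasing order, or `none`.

Answer: S4

Derivation:
Op 1: conn=46 S1=25 S2=25 S3=25 S4=25 blocked=[]
Op 2: conn=63 S1=25 S2=25 S3=25 S4=25 blocked=[]
Op 3: conn=57 S1=25 S2=25 S3=25 S4=19 blocked=[]
Op 4: conn=37 S1=25 S2=25 S3=25 S4=-1 blocked=[4]
Op 5: conn=51 S1=25 S2=25 S3=25 S4=-1 blocked=[4]
Op 6: conn=43 S1=25 S2=25 S3=25 S4=-9 blocked=[4]
Op 7: conn=43 S1=25 S2=25 S3=45 S4=-9 blocked=[4]
Op 8: conn=31 S1=25 S2=25 S3=45 S4=-21 blocked=[4]
Op 9: conn=14 S1=25 S2=25 S3=28 S4=-21 blocked=[4]
Op 10: conn=14 S1=25 S2=25 S3=28 S4=-7 blocked=[4]
Op 11: conn=4 S1=25 S2=25 S3=28 S4=-17 blocked=[4]
Op 12: conn=4 S1=25 S2=39 S3=28 S4=-17 blocked=[4]
Op 13: conn=-8 S1=25 S2=39 S3=16 S4=-17 blocked=[1, 2, 3, 4]
Op 14: conn=21 S1=25 S2=39 S3=16 S4=-17 blocked=[4]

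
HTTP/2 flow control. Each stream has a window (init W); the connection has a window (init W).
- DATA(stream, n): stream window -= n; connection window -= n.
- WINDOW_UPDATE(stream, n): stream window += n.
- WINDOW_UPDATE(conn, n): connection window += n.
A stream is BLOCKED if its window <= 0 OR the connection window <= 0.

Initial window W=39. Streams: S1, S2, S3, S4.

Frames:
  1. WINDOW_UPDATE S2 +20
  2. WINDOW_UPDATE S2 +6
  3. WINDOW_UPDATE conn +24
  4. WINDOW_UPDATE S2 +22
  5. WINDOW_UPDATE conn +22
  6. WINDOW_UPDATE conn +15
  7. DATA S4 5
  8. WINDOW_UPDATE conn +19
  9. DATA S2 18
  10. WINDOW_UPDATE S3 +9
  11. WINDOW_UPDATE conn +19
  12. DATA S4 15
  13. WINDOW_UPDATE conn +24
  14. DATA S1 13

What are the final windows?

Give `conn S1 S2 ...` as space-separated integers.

Op 1: conn=39 S1=39 S2=59 S3=39 S4=39 blocked=[]
Op 2: conn=39 S1=39 S2=65 S3=39 S4=39 blocked=[]
Op 3: conn=63 S1=39 S2=65 S3=39 S4=39 blocked=[]
Op 4: conn=63 S1=39 S2=87 S3=39 S4=39 blocked=[]
Op 5: conn=85 S1=39 S2=87 S3=39 S4=39 blocked=[]
Op 6: conn=100 S1=39 S2=87 S3=39 S4=39 blocked=[]
Op 7: conn=95 S1=39 S2=87 S3=39 S4=34 blocked=[]
Op 8: conn=114 S1=39 S2=87 S3=39 S4=34 blocked=[]
Op 9: conn=96 S1=39 S2=69 S3=39 S4=34 blocked=[]
Op 10: conn=96 S1=39 S2=69 S3=48 S4=34 blocked=[]
Op 11: conn=115 S1=39 S2=69 S3=48 S4=34 blocked=[]
Op 12: conn=100 S1=39 S2=69 S3=48 S4=19 blocked=[]
Op 13: conn=124 S1=39 S2=69 S3=48 S4=19 blocked=[]
Op 14: conn=111 S1=26 S2=69 S3=48 S4=19 blocked=[]

Answer: 111 26 69 48 19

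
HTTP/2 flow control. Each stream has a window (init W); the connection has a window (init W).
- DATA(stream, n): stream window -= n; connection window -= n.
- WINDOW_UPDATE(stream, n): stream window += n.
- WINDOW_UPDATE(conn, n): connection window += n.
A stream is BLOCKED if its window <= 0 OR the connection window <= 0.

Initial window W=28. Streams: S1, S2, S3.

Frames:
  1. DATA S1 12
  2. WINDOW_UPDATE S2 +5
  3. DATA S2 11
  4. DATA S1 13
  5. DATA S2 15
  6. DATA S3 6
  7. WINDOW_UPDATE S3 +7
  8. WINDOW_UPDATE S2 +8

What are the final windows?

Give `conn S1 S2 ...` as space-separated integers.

Answer: -29 3 15 29

Derivation:
Op 1: conn=16 S1=16 S2=28 S3=28 blocked=[]
Op 2: conn=16 S1=16 S2=33 S3=28 blocked=[]
Op 3: conn=5 S1=16 S2=22 S3=28 blocked=[]
Op 4: conn=-8 S1=3 S2=22 S3=28 blocked=[1, 2, 3]
Op 5: conn=-23 S1=3 S2=7 S3=28 blocked=[1, 2, 3]
Op 6: conn=-29 S1=3 S2=7 S3=22 blocked=[1, 2, 3]
Op 7: conn=-29 S1=3 S2=7 S3=29 blocked=[1, 2, 3]
Op 8: conn=-29 S1=3 S2=15 S3=29 blocked=[1, 2, 3]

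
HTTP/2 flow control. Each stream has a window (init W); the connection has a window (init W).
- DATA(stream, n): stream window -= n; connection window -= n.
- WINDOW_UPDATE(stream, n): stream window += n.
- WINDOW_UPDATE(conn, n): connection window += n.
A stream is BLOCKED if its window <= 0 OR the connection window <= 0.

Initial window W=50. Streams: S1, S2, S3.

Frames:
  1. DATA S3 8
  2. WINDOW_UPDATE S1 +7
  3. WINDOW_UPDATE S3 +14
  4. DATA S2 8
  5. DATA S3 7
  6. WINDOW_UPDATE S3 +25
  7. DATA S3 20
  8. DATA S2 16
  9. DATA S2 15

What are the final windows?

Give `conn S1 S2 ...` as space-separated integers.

Op 1: conn=42 S1=50 S2=50 S3=42 blocked=[]
Op 2: conn=42 S1=57 S2=50 S3=42 blocked=[]
Op 3: conn=42 S1=57 S2=50 S3=56 blocked=[]
Op 4: conn=34 S1=57 S2=42 S3=56 blocked=[]
Op 5: conn=27 S1=57 S2=42 S3=49 blocked=[]
Op 6: conn=27 S1=57 S2=42 S3=74 blocked=[]
Op 7: conn=7 S1=57 S2=42 S3=54 blocked=[]
Op 8: conn=-9 S1=57 S2=26 S3=54 blocked=[1, 2, 3]
Op 9: conn=-24 S1=57 S2=11 S3=54 blocked=[1, 2, 3]

Answer: -24 57 11 54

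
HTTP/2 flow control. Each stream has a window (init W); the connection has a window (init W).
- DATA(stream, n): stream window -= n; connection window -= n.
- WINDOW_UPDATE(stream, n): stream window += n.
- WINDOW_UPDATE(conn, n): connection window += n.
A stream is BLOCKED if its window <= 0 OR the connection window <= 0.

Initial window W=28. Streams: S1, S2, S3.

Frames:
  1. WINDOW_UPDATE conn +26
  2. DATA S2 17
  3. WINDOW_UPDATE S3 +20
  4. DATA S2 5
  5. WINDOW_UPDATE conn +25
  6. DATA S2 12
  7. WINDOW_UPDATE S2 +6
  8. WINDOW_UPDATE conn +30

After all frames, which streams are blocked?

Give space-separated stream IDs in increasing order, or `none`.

Op 1: conn=54 S1=28 S2=28 S3=28 blocked=[]
Op 2: conn=37 S1=28 S2=11 S3=28 blocked=[]
Op 3: conn=37 S1=28 S2=11 S3=48 blocked=[]
Op 4: conn=32 S1=28 S2=6 S3=48 blocked=[]
Op 5: conn=57 S1=28 S2=6 S3=48 blocked=[]
Op 6: conn=45 S1=28 S2=-6 S3=48 blocked=[2]
Op 7: conn=45 S1=28 S2=0 S3=48 blocked=[2]
Op 8: conn=75 S1=28 S2=0 S3=48 blocked=[2]

Answer: S2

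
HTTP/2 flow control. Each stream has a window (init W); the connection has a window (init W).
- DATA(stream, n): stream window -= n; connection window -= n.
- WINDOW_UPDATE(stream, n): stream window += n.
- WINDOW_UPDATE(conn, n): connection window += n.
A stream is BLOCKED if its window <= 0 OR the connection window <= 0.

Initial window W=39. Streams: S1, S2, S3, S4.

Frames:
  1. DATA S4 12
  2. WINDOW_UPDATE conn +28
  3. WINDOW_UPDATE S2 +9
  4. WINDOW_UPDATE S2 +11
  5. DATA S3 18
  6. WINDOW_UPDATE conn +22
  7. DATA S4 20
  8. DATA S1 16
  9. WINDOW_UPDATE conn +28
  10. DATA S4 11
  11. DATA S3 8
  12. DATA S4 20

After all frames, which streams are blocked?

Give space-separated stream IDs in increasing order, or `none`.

Op 1: conn=27 S1=39 S2=39 S3=39 S4=27 blocked=[]
Op 2: conn=55 S1=39 S2=39 S3=39 S4=27 blocked=[]
Op 3: conn=55 S1=39 S2=48 S3=39 S4=27 blocked=[]
Op 4: conn=55 S1=39 S2=59 S3=39 S4=27 blocked=[]
Op 5: conn=37 S1=39 S2=59 S3=21 S4=27 blocked=[]
Op 6: conn=59 S1=39 S2=59 S3=21 S4=27 blocked=[]
Op 7: conn=39 S1=39 S2=59 S3=21 S4=7 blocked=[]
Op 8: conn=23 S1=23 S2=59 S3=21 S4=7 blocked=[]
Op 9: conn=51 S1=23 S2=59 S3=21 S4=7 blocked=[]
Op 10: conn=40 S1=23 S2=59 S3=21 S4=-4 blocked=[4]
Op 11: conn=32 S1=23 S2=59 S3=13 S4=-4 blocked=[4]
Op 12: conn=12 S1=23 S2=59 S3=13 S4=-24 blocked=[4]

Answer: S4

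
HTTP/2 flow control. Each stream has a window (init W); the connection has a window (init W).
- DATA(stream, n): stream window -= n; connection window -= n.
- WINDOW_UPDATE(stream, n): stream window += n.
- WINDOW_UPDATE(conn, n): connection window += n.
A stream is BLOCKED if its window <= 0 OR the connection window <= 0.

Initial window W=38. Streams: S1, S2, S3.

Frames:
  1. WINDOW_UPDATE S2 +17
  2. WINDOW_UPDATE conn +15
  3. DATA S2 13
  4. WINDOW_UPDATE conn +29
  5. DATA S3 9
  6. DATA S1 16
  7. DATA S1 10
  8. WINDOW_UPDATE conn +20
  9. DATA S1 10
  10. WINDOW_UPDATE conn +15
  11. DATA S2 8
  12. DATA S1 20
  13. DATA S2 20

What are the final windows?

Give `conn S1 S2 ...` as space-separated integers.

Op 1: conn=38 S1=38 S2=55 S3=38 blocked=[]
Op 2: conn=53 S1=38 S2=55 S3=38 blocked=[]
Op 3: conn=40 S1=38 S2=42 S3=38 blocked=[]
Op 4: conn=69 S1=38 S2=42 S3=38 blocked=[]
Op 5: conn=60 S1=38 S2=42 S3=29 blocked=[]
Op 6: conn=44 S1=22 S2=42 S3=29 blocked=[]
Op 7: conn=34 S1=12 S2=42 S3=29 blocked=[]
Op 8: conn=54 S1=12 S2=42 S3=29 blocked=[]
Op 9: conn=44 S1=2 S2=42 S3=29 blocked=[]
Op 10: conn=59 S1=2 S2=42 S3=29 blocked=[]
Op 11: conn=51 S1=2 S2=34 S3=29 blocked=[]
Op 12: conn=31 S1=-18 S2=34 S3=29 blocked=[1]
Op 13: conn=11 S1=-18 S2=14 S3=29 blocked=[1]

Answer: 11 -18 14 29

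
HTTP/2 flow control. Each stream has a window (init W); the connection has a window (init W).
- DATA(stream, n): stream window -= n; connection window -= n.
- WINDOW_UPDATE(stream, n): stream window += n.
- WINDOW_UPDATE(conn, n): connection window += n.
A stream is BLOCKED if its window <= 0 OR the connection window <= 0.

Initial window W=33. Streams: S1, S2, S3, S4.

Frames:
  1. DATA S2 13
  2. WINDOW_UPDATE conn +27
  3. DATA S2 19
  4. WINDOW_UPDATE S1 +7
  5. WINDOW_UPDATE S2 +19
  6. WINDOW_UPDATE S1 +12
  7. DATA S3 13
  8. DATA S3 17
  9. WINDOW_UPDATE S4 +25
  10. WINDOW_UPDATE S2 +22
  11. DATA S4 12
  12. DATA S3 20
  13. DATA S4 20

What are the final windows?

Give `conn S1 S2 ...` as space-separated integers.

Op 1: conn=20 S1=33 S2=20 S3=33 S4=33 blocked=[]
Op 2: conn=47 S1=33 S2=20 S3=33 S4=33 blocked=[]
Op 3: conn=28 S1=33 S2=1 S3=33 S4=33 blocked=[]
Op 4: conn=28 S1=40 S2=1 S3=33 S4=33 blocked=[]
Op 5: conn=28 S1=40 S2=20 S3=33 S4=33 blocked=[]
Op 6: conn=28 S1=52 S2=20 S3=33 S4=33 blocked=[]
Op 7: conn=15 S1=52 S2=20 S3=20 S4=33 blocked=[]
Op 8: conn=-2 S1=52 S2=20 S3=3 S4=33 blocked=[1, 2, 3, 4]
Op 9: conn=-2 S1=52 S2=20 S3=3 S4=58 blocked=[1, 2, 3, 4]
Op 10: conn=-2 S1=52 S2=42 S3=3 S4=58 blocked=[1, 2, 3, 4]
Op 11: conn=-14 S1=52 S2=42 S3=3 S4=46 blocked=[1, 2, 3, 4]
Op 12: conn=-34 S1=52 S2=42 S3=-17 S4=46 blocked=[1, 2, 3, 4]
Op 13: conn=-54 S1=52 S2=42 S3=-17 S4=26 blocked=[1, 2, 3, 4]

Answer: -54 52 42 -17 26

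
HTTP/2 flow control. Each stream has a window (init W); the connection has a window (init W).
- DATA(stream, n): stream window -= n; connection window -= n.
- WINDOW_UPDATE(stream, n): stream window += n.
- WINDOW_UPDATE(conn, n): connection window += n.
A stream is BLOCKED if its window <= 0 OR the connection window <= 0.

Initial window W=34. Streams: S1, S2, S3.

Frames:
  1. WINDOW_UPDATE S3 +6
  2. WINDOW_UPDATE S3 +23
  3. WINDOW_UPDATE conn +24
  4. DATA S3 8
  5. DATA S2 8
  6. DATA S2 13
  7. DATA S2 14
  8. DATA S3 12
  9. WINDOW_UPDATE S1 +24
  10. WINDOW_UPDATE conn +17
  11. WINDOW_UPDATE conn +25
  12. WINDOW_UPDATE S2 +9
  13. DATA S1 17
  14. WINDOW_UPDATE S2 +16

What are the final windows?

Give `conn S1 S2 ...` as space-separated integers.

Op 1: conn=34 S1=34 S2=34 S3=40 blocked=[]
Op 2: conn=34 S1=34 S2=34 S3=63 blocked=[]
Op 3: conn=58 S1=34 S2=34 S3=63 blocked=[]
Op 4: conn=50 S1=34 S2=34 S3=55 blocked=[]
Op 5: conn=42 S1=34 S2=26 S3=55 blocked=[]
Op 6: conn=29 S1=34 S2=13 S3=55 blocked=[]
Op 7: conn=15 S1=34 S2=-1 S3=55 blocked=[2]
Op 8: conn=3 S1=34 S2=-1 S3=43 blocked=[2]
Op 9: conn=3 S1=58 S2=-1 S3=43 blocked=[2]
Op 10: conn=20 S1=58 S2=-1 S3=43 blocked=[2]
Op 11: conn=45 S1=58 S2=-1 S3=43 blocked=[2]
Op 12: conn=45 S1=58 S2=8 S3=43 blocked=[]
Op 13: conn=28 S1=41 S2=8 S3=43 blocked=[]
Op 14: conn=28 S1=41 S2=24 S3=43 blocked=[]

Answer: 28 41 24 43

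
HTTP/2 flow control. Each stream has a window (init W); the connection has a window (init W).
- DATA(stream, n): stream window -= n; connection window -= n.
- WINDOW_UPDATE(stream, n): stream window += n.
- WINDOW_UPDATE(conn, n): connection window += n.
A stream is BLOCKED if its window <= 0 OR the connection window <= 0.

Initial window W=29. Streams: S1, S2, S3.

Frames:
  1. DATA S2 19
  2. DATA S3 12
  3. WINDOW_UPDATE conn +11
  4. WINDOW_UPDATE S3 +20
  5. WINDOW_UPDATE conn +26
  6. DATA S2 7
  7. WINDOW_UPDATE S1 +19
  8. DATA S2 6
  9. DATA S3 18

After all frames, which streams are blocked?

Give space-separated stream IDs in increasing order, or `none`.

Answer: S2

Derivation:
Op 1: conn=10 S1=29 S2=10 S3=29 blocked=[]
Op 2: conn=-2 S1=29 S2=10 S3=17 blocked=[1, 2, 3]
Op 3: conn=9 S1=29 S2=10 S3=17 blocked=[]
Op 4: conn=9 S1=29 S2=10 S3=37 blocked=[]
Op 5: conn=35 S1=29 S2=10 S3=37 blocked=[]
Op 6: conn=28 S1=29 S2=3 S3=37 blocked=[]
Op 7: conn=28 S1=48 S2=3 S3=37 blocked=[]
Op 8: conn=22 S1=48 S2=-3 S3=37 blocked=[2]
Op 9: conn=4 S1=48 S2=-3 S3=19 blocked=[2]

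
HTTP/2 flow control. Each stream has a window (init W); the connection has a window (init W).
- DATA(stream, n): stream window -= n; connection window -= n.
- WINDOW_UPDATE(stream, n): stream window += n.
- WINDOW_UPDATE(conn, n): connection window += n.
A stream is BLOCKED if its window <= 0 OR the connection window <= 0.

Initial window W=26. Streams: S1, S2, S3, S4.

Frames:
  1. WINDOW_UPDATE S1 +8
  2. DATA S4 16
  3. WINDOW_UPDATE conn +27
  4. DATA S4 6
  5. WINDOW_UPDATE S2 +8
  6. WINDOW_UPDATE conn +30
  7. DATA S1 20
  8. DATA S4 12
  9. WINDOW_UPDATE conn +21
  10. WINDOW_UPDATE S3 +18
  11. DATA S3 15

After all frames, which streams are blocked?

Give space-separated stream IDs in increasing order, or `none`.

Op 1: conn=26 S1=34 S2=26 S3=26 S4=26 blocked=[]
Op 2: conn=10 S1=34 S2=26 S3=26 S4=10 blocked=[]
Op 3: conn=37 S1=34 S2=26 S3=26 S4=10 blocked=[]
Op 4: conn=31 S1=34 S2=26 S3=26 S4=4 blocked=[]
Op 5: conn=31 S1=34 S2=34 S3=26 S4=4 blocked=[]
Op 6: conn=61 S1=34 S2=34 S3=26 S4=4 blocked=[]
Op 7: conn=41 S1=14 S2=34 S3=26 S4=4 blocked=[]
Op 8: conn=29 S1=14 S2=34 S3=26 S4=-8 blocked=[4]
Op 9: conn=50 S1=14 S2=34 S3=26 S4=-8 blocked=[4]
Op 10: conn=50 S1=14 S2=34 S3=44 S4=-8 blocked=[4]
Op 11: conn=35 S1=14 S2=34 S3=29 S4=-8 blocked=[4]

Answer: S4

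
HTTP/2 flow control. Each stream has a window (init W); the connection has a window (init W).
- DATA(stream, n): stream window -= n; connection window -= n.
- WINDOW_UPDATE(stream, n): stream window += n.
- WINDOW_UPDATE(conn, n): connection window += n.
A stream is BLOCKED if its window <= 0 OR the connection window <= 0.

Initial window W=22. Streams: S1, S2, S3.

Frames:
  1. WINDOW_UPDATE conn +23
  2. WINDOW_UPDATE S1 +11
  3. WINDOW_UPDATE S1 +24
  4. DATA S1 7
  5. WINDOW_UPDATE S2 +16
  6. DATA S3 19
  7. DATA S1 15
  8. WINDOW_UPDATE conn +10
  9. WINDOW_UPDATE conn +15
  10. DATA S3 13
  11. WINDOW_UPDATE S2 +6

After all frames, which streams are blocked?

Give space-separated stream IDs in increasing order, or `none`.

Op 1: conn=45 S1=22 S2=22 S3=22 blocked=[]
Op 2: conn=45 S1=33 S2=22 S3=22 blocked=[]
Op 3: conn=45 S1=57 S2=22 S3=22 blocked=[]
Op 4: conn=38 S1=50 S2=22 S3=22 blocked=[]
Op 5: conn=38 S1=50 S2=38 S3=22 blocked=[]
Op 6: conn=19 S1=50 S2=38 S3=3 blocked=[]
Op 7: conn=4 S1=35 S2=38 S3=3 blocked=[]
Op 8: conn=14 S1=35 S2=38 S3=3 blocked=[]
Op 9: conn=29 S1=35 S2=38 S3=3 blocked=[]
Op 10: conn=16 S1=35 S2=38 S3=-10 blocked=[3]
Op 11: conn=16 S1=35 S2=44 S3=-10 blocked=[3]

Answer: S3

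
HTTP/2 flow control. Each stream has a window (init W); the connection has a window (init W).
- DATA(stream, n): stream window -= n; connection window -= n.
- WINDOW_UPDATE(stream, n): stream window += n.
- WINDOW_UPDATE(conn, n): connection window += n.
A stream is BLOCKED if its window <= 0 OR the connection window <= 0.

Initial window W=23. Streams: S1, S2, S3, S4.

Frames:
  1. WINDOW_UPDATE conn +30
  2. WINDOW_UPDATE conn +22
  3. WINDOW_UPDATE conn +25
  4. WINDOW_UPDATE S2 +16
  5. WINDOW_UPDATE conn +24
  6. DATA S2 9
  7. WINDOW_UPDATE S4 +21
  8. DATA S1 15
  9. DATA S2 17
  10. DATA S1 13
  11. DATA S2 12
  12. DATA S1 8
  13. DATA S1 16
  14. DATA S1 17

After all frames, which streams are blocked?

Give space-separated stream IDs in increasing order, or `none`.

Answer: S1

Derivation:
Op 1: conn=53 S1=23 S2=23 S3=23 S4=23 blocked=[]
Op 2: conn=75 S1=23 S2=23 S3=23 S4=23 blocked=[]
Op 3: conn=100 S1=23 S2=23 S3=23 S4=23 blocked=[]
Op 4: conn=100 S1=23 S2=39 S3=23 S4=23 blocked=[]
Op 5: conn=124 S1=23 S2=39 S3=23 S4=23 blocked=[]
Op 6: conn=115 S1=23 S2=30 S3=23 S4=23 blocked=[]
Op 7: conn=115 S1=23 S2=30 S3=23 S4=44 blocked=[]
Op 8: conn=100 S1=8 S2=30 S3=23 S4=44 blocked=[]
Op 9: conn=83 S1=8 S2=13 S3=23 S4=44 blocked=[]
Op 10: conn=70 S1=-5 S2=13 S3=23 S4=44 blocked=[1]
Op 11: conn=58 S1=-5 S2=1 S3=23 S4=44 blocked=[1]
Op 12: conn=50 S1=-13 S2=1 S3=23 S4=44 blocked=[1]
Op 13: conn=34 S1=-29 S2=1 S3=23 S4=44 blocked=[1]
Op 14: conn=17 S1=-46 S2=1 S3=23 S4=44 blocked=[1]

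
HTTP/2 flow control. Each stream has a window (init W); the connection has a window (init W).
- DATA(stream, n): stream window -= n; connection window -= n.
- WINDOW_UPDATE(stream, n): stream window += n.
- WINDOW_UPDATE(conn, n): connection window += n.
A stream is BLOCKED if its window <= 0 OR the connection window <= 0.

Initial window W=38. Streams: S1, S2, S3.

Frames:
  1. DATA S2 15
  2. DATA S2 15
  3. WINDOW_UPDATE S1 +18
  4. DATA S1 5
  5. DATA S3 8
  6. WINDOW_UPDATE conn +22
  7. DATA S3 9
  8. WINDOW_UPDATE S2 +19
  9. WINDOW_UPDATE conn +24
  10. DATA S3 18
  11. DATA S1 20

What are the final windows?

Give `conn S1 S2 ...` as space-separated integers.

Answer: -6 31 27 3

Derivation:
Op 1: conn=23 S1=38 S2=23 S3=38 blocked=[]
Op 2: conn=8 S1=38 S2=8 S3=38 blocked=[]
Op 3: conn=8 S1=56 S2=8 S3=38 blocked=[]
Op 4: conn=3 S1=51 S2=8 S3=38 blocked=[]
Op 5: conn=-5 S1=51 S2=8 S3=30 blocked=[1, 2, 3]
Op 6: conn=17 S1=51 S2=8 S3=30 blocked=[]
Op 7: conn=8 S1=51 S2=8 S3=21 blocked=[]
Op 8: conn=8 S1=51 S2=27 S3=21 blocked=[]
Op 9: conn=32 S1=51 S2=27 S3=21 blocked=[]
Op 10: conn=14 S1=51 S2=27 S3=3 blocked=[]
Op 11: conn=-6 S1=31 S2=27 S3=3 blocked=[1, 2, 3]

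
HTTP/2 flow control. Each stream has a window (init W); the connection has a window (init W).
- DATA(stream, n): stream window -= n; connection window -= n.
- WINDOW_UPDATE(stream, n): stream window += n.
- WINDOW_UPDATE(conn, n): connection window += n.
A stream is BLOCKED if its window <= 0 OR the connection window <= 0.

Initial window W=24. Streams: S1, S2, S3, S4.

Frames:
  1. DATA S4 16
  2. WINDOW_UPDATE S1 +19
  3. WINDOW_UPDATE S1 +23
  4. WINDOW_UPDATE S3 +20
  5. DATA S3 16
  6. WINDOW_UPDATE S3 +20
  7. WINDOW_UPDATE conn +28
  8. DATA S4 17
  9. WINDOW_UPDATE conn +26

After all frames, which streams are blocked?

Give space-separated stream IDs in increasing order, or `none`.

Op 1: conn=8 S1=24 S2=24 S3=24 S4=8 blocked=[]
Op 2: conn=8 S1=43 S2=24 S3=24 S4=8 blocked=[]
Op 3: conn=8 S1=66 S2=24 S3=24 S4=8 blocked=[]
Op 4: conn=8 S1=66 S2=24 S3=44 S4=8 blocked=[]
Op 5: conn=-8 S1=66 S2=24 S3=28 S4=8 blocked=[1, 2, 3, 4]
Op 6: conn=-8 S1=66 S2=24 S3=48 S4=8 blocked=[1, 2, 3, 4]
Op 7: conn=20 S1=66 S2=24 S3=48 S4=8 blocked=[]
Op 8: conn=3 S1=66 S2=24 S3=48 S4=-9 blocked=[4]
Op 9: conn=29 S1=66 S2=24 S3=48 S4=-9 blocked=[4]

Answer: S4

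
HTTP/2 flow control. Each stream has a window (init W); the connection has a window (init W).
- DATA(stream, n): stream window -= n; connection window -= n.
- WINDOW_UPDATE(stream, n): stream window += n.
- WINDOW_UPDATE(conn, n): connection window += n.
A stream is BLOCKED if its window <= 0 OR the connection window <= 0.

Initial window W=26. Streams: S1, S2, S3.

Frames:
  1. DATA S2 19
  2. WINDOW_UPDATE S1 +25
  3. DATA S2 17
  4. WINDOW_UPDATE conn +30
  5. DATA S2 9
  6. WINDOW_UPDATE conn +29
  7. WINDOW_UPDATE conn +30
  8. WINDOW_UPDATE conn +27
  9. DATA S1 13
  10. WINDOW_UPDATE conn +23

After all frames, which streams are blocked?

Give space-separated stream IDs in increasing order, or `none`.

Answer: S2

Derivation:
Op 1: conn=7 S1=26 S2=7 S3=26 blocked=[]
Op 2: conn=7 S1=51 S2=7 S3=26 blocked=[]
Op 3: conn=-10 S1=51 S2=-10 S3=26 blocked=[1, 2, 3]
Op 4: conn=20 S1=51 S2=-10 S3=26 blocked=[2]
Op 5: conn=11 S1=51 S2=-19 S3=26 blocked=[2]
Op 6: conn=40 S1=51 S2=-19 S3=26 blocked=[2]
Op 7: conn=70 S1=51 S2=-19 S3=26 blocked=[2]
Op 8: conn=97 S1=51 S2=-19 S3=26 blocked=[2]
Op 9: conn=84 S1=38 S2=-19 S3=26 blocked=[2]
Op 10: conn=107 S1=38 S2=-19 S3=26 blocked=[2]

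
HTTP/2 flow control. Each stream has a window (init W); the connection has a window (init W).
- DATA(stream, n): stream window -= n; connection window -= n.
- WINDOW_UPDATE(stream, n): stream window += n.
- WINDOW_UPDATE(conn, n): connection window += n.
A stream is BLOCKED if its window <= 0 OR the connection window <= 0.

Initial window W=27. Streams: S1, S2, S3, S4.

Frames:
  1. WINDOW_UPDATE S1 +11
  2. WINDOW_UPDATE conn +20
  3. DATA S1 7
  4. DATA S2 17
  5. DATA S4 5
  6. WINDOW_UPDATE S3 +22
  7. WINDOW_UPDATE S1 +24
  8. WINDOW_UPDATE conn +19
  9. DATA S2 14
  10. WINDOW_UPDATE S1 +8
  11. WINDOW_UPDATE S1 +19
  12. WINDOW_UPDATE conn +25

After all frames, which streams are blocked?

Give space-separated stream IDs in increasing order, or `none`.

Answer: S2

Derivation:
Op 1: conn=27 S1=38 S2=27 S3=27 S4=27 blocked=[]
Op 2: conn=47 S1=38 S2=27 S3=27 S4=27 blocked=[]
Op 3: conn=40 S1=31 S2=27 S3=27 S4=27 blocked=[]
Op 4: conn=23 S1=31 S2=10 S3=27 S4=27 blocked=[]
Op 5: conn=18 S1=31 S2=10 S3=27 S4=22 blocked=[]
Op 6: conn=18 S1=31 S2=10 S3=49 S4=22 blocked=[]
Op 7: conn=18 S1=55 S2=10 S3=49 S4=22 blocked=[]
Op 8: conn=37 S1=55 S2=10 S3=49 S4=22 blocked=[]
Op 9: conn=23 S1=55 S2=-4 S3=49 S4=22 blocked=[2]
Op 10: conn=23 S1=63 S2=-4 S3=49 S4=22 blocked=[2]
Op 11: conn=23 S1=82 S2=-4 S3=49 S4=22 blocked=[2]
Op 12: conn=48 S1=82 S2=-4 S3=49 S4=22 blocked=[2]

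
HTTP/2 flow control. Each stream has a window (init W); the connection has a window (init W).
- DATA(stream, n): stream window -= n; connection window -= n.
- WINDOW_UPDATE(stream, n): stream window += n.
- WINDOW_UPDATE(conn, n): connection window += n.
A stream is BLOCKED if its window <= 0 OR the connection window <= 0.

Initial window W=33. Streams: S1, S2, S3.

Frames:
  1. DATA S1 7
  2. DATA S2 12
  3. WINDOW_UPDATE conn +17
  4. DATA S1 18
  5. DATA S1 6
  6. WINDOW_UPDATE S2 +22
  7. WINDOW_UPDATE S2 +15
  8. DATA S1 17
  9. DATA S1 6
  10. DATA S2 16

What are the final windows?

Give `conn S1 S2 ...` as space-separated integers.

Op 1: conn=26 S1=26 S2=33 S3=33 blocked=[]
Op 2: conn=14 S1=26 S2=21 S3=33 blocked=[]
Op 3: conn=31 S1=26 S2=21 S3=33 blocked=[]
Op 4: conn=13 S1=8 S2=21 S3=33 blocked=[]
Op 5: conn=7 S1=2 S2=21 S3=33 blocked=[]
Op 6: conn=7 S1=2 S2=43 S3=33 blocked=[]
Op 7: conn=7 S1=2 S2=58 S3=33 blocked=[]
Op 8: conn=-10 S1=-15 S2=58 S3=33 blocked=[1, 2, 3]
Op 9: conn=-16 S1=-21 S2=58 S3=33 blocked=[1, 2, 3]
Op 10: conn=-32 S1=-21 S2=42 S3=33 blocked=[1, 2, 3]

Answer: -32 -21 42 33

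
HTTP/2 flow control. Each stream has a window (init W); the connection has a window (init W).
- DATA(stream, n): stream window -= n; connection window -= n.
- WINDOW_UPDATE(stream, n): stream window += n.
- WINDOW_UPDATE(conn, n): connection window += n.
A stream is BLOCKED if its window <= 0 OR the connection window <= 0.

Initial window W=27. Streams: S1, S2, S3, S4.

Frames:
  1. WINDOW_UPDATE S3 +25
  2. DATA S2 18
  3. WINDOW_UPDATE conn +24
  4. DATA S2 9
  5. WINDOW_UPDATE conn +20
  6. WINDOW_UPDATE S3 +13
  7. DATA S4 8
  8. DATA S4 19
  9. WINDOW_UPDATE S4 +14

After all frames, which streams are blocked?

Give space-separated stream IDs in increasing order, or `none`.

Answer: S2

Derivation:
Op 1: conn=27 S1=27 S2=27 S3=52 S4=27 blocked=[]
Op 2: conn=9 S1=27 S2=9 S3=52 S4=27 blocked=[]
Op 3: conn=33 S1=27 S2=9 S3=52 S4=27 blocked=[]
Op 4: conn=24 S1=27 S2=0 S3=52 S4=27 blocked=[2]
Op 5: conn=44 S1=27 S2=0 S3=52 S4=27 blocked=[2]
Op 6: conn=44 S1=27 S2=0 S3=65 S4=27 blocked=[2]
Op 7: conn=36 S1=27 S2=0 S3=65 S4=19 blocked=[2]
Op 8: conn=17 S1=27 S2=0 S3=65 S4=0 blocked=[2, 4]
Op 9: conn=17 S1=27 S2=0 S3=65 S4=14 blocked=[2]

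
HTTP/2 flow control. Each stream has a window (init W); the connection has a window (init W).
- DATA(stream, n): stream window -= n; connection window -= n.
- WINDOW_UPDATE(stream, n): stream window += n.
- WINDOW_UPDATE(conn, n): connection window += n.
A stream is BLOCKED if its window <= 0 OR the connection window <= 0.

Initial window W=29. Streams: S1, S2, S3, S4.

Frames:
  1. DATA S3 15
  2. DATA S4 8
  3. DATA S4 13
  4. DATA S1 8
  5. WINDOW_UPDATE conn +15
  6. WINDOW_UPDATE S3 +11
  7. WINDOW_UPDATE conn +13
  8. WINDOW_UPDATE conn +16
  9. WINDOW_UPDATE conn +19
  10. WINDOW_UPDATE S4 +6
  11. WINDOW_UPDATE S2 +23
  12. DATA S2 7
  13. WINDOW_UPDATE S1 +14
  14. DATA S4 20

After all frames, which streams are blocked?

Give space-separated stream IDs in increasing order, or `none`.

Answer: S4

Derivation:
Op 1: conn=14 S1=29 S2=29 S3=14 S4=29 blocked=[]
Op 2: conn=6 S1=29 S2=29 S3=14 S4=21 blocked=[]
Op 3: conn=-7 S1=29 S2=29 S3=14 S4=8 blocked=[1, 2, 3, 4]
Op 4: conn=-15 S1=21 S2=29 S3=14 S4=8 blocked=[1, 2, 3, 4]
Op 5: conn=0 S1=21 S2=29 S3=14 S4=8 blocked=[1, 2, 3, 4]
Op 6: conn=0 S1=21 S2=29 S3=25 S4=8 blocked=[1, 2, 3, 4]
Op 7: conn=13 S1=21 S2=29 S3=25 S4=8 blocked=[]
Op 8: conn=29 S1=21 S2=29 S3=25 S4=8 blocked=[]
Op 9: conn=48 S1=21 S2=29 S3=25 S4=8 blocked=[]
Op 10: conn=48 S1=21 S2=29 S3=25 S4=14 blocked=[]
Op 11: conn=48 S1=21 S2=52 S3=25 S4=14 blocked=[]
Op 12: conn=41 S1=21 S2=45 S3=25 S4=14 blocked=[]
Op 13: conn=41 S1=35 S2=45 S3=25 S4=14 blocked=[]
Op 14: conn=21 S1=35 S2=45 S3=25 S4=-6 blocked=[4]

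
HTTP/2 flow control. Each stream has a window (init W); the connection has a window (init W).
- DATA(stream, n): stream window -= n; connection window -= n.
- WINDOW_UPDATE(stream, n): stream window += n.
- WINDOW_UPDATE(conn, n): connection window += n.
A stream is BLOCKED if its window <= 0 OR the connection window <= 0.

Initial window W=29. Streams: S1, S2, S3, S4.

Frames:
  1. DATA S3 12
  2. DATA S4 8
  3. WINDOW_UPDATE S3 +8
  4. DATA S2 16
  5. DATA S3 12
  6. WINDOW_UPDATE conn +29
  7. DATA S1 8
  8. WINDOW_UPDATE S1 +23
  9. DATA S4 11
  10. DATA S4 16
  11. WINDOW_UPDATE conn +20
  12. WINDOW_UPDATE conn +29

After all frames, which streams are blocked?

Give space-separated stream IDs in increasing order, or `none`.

Op 1: conn=17 S1=29 S2=29 S3=17 S4=29 blocked=[]
Op 2: conn=9 S1=29 S2=29 S3=17 S4=21 blocked=[]
Op 3: conn=9 S1=29 S2=29 S3=25 S4=21 blocked=[]
Op 4: conn=-7 S1=29 S2=13 S3=25 S4=21 blocked=[1, 2, 3, 4]
Op 5: conn=-19 S1=29 S2=13 S3=13 S4=21 blocked=[1, 2, 3, 4]
Op 6: conn=10 S1=29 S2=13 S3=13 S4=21 blocked=[]
Op 7: conn=2 S1=21 S2=13 S3=13 S4=21 blocked=[]
Op 8: conn=2 S1=44 S2=13 S3=13 S4=21 blocked=[]
Op 9: conn=-9 S1=44 S2=13 S3=13 S4=10 blocked=[1, 2, 3, 4]
Op 10: conn=-25 S1=44 S2=13 S3=13 S4=-6 blocked=[1, 2, 3, 4]
Op 11: conn=-5 S1=44 S2=13 S3=13 S4=-6 blocked=[1, 2, 3, 4]
Op 12: conn=24 S1=44 S2=13 S3=13 S4=-6 blocked=[4]

Answer: S4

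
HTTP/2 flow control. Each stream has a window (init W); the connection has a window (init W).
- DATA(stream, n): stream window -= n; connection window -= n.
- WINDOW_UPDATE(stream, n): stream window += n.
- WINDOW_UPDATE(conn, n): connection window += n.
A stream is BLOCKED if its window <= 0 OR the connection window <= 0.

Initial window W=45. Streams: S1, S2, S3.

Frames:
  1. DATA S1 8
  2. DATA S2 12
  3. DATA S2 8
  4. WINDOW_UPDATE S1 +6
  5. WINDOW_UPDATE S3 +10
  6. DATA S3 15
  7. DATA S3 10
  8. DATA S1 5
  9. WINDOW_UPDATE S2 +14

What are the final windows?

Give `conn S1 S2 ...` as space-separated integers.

Op 1: conn=37 S1=37 S2=45 S3=45 blocked=[]
Op 2: conn=25 S1=37 S2=33 S3=45 blocked=[]
Op 3: conn=17 S1=37 S2=25 S3=45 blocked=[]
Op 4: conn=17 S1=43 S2=25 S3=45 blocked=[]
Op 5: conn=17 S1=43 S2=25 S3=55 blocked=[]
Op 6: conn=2 S1=43 S2=25 S3=40 blocked=[]
Op 7: conn=-8 S1=43 S2=25 S3=30 blocked=[1, 2, 3]
Op 8: conn=-13 S1=38 S2=25 S3=30 blocked=[1, 2, 3]
Op 9: conn=-13 S1=38 S2=39 S3=30 blocked=[1, 2, 3]

Answer: -13 38 39 30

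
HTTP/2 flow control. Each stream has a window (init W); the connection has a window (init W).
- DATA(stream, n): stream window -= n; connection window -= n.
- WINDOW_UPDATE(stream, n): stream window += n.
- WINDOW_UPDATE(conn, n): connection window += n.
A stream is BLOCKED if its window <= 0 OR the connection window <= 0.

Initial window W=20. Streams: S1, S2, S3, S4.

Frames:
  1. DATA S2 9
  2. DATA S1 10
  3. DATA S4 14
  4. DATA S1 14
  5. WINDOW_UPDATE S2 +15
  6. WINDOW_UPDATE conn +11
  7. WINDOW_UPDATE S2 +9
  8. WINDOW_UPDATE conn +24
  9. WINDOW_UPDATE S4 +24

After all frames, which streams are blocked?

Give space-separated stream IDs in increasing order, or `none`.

Op 1: conn=11 S1=20 S2=11 S3=20 S4=20 blocked=[]
Op 2: conn=1 S1=10 S2=11 S3=20 S4=20 blocked=[]
Op 3: conn=-13 S1=10 S2=11 S3=20 S4=6 blocked=[1, 2, 3, 4]
Op 4: conn=-27 S1=-4 S2=11 S3=20 S4=6 blocked=[1, 2, 3, 4]
Op 5: conn=-27 S1=-4 S2=26 S3=20 S4=6 blocked=[1, 2, 3, 4]
Op 6: conn=-16 S1=-4 S2=26 S3=20 S4=6 blocked=[1, 2, 3, 4]
Op 7: conn=-16 S1=-4 S2=35 S3=20 S4=6 blocked=[1, 2, 3, 4]
Op 8: conn=8 S1=-4 S2=35 S3=20 S4=6 blocked=[1]
Op 9: conn=8 S1=-4 S2=35 S3=20 S4=30 blocked=[1]

Answer: S1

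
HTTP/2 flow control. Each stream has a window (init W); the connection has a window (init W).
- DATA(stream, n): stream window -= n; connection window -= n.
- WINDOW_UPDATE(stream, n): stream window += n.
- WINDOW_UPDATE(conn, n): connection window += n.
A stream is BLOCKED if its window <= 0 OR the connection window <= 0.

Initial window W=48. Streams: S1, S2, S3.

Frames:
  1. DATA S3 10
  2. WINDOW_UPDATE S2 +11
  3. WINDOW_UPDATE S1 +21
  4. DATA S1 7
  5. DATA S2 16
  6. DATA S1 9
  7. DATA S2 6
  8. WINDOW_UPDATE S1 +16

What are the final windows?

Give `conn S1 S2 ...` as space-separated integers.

Op 1: conn=38 S1=48 S2=48 S3=38 blocked=[]
Op 2: conn=38 S1=48 S2=59 S3=38 blocked=[]
Op 3: conn=38 S1=69 S2=59 S3=38 blocked=[]
Op 4: conn=31 S1=62 S2=59 S3=38 blocked=[]
Op 5: conn=15 S1=62 S2=43 S3=38 blocked=[]
Op 6: conn=6 S1=53 S2=43 S3=38 blocked=[]
Op 7: conn=0 S1=53 S2=37 S3=38 blocked=[1, 2, 3]
Op 8: conn=0 S1=69 S2=37 S3=38 blocked=[1, 2, 3]

Answer: 0 69 37 38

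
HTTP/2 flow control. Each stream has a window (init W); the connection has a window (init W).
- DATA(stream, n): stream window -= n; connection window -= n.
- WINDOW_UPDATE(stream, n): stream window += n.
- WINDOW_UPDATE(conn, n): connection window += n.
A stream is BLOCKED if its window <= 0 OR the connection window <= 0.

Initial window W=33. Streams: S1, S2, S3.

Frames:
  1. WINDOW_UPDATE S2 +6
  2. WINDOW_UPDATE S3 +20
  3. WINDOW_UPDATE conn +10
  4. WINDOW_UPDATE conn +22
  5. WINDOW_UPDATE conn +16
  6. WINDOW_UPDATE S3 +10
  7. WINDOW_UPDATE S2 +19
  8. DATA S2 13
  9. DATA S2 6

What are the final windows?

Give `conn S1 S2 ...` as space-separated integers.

Answer: 62 33 39 63

Derivation:
Op 1: conn=33 S1=33 S2=39 S3=33 blocked=[]
Op 2: conn=33 S1=33 S2=39 S3=53 blocked=[]
Op 3: conn=43 S1=33 S2=39 S3=53 blocked=[]
Op 4: conn=65 S1=33 S2=39 S3=53 blocked=[]
Op 5: conn=81 S1=33 S2=39 S3=53 blocked=[]
Op 6: conn=81 S1=33 S2=39 S3=63 blocked=[]
Op 7: conn=81 S1=33 S2=58 S3=63 blocked=[]
Op 8: conn=68 S1=33 S2=45 S3=63 blocked=[]
Op 9: conn=62 S1=33 S2=39 S3=63 blocked=[]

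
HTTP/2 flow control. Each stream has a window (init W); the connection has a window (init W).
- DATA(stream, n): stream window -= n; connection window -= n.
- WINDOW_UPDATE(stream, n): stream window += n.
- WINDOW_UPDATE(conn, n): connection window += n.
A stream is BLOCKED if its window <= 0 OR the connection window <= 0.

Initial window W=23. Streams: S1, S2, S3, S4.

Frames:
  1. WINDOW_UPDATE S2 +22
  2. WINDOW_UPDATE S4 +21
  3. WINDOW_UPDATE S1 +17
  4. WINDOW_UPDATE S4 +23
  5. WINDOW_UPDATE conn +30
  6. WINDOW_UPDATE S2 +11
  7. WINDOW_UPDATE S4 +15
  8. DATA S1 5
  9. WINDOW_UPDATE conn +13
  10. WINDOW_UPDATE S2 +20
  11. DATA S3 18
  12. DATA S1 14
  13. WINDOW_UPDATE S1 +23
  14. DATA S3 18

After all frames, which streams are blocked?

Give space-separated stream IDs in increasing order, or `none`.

Op 1: conn=23 S1=23 S2=45 S3=23 S4=23 blocked=[]
Op 2: conn=23 S1=23 S2=45 S3=23 S4=44 blocked=[]
Op 3: conn=23 S1=40 S2=45 S3=23 S4=44 blocked=[]
Op 4: conn=23 S1=40 S2=45 S3=23 S4=67 blocked=[]
Op 5: conn=53 S1=40 S2=45 S3=23 S4=67 blocked=[]
Op 6: conn=53 S1=40 S2=56 S3=23 S4=67 blocked=[]
Op 7: conn=53 S1=40 S2=56 S3=23 S4=82 blocked=[]
Op 8: conn=48 S1=35 S2=56 S3=23 S4=82 blocked=[]
Op 9: conn=61 S1=35 S2=56 S3=23 S4=82 blocked=[]
Op 10: conn=61 S1=35 S2=76 S3=23 S4=82 blocked=[]
Op 11: conn=43 S1=35 S2=76 S3=5 S4=82 blocked=[]
Op 12: conn=29 S1=21 S2=76 S3=5 S4=82 blocked=[]
Op 13: conn=29 S1=44 S2=76 S3=5 S4=82 blocked=[]
Op 14: conn=11 S1=44 S2=76 S3=-13 S4=82 blocked=[3]

Answer: S3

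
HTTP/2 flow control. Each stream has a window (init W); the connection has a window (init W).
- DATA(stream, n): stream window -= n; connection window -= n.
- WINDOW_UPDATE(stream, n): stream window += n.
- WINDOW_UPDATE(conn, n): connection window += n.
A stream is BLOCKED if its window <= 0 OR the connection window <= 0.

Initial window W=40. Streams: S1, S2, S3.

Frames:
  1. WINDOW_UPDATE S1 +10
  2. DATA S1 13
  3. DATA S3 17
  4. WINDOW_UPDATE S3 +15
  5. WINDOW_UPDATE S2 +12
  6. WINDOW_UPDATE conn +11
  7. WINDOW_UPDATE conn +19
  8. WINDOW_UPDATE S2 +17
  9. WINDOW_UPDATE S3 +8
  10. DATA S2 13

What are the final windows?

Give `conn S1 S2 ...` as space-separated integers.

Op 1: conn=40 S1=50 S2=40 S3=40 blocked=[]
Op 2: conn=27 S1=37 S2=40 S3=40 blocked=[]
Op 3: conn=10 S1=37 S2=40 S3=23 blocked=[]
Op 4: conn=10 S1=37 S2=40 S3=38 blocked=[]
Op 5: conn=10 S1=37 S2=52 S3=38 blocked=[]
Op 6: conn=21 S1=37 S2=52 S3=38 blocked=[]
Op 7: conn=40 S1=37 S2=52 S3=38 blocked=[]
Op 8: conn=40 S1=37 S2=69 S3=38 blocked=[]
Op 9: conn=40 S1=37 S2=69 S3=46 blocked=[]
Op 10: conn=27 S1=37 S2=56 S3=46 blocked=[]

Answer: 27 37 56 46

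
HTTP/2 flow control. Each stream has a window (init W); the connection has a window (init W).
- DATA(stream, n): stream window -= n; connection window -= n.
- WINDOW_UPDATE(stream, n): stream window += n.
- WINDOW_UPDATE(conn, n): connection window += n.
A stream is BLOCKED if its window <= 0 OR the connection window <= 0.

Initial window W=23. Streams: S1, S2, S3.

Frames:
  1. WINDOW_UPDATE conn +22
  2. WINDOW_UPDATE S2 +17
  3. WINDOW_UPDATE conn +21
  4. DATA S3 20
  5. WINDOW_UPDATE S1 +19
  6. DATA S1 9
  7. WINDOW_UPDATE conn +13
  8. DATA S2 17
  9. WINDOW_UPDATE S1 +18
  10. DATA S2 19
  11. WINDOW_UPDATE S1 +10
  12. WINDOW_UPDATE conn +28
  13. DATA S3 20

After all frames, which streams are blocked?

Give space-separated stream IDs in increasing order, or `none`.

Op 1: conn=45 S1=23 S2=23 S3=23 blocked=[]
Op 2: conn=45 S1=23 S2=40 S3=23 blocked=[]
Op 3: conn=66 S1=23 S2=40 S3=23 blocked=[]
Op 4: conn=46 S1=23 S2=40 S3=3 blocked=[]
Op 5: conn=46 S1=42 S2=40 S3=3 blocked=[]
Op 6: conn=37 S1=33 S2=40 S3=3 blocked=[]
Op 7: conn=50 S1=33 S2=40 S3=3 blocked=[]
Op 8: conn=33 S1=33 S2=23 S3=3 blocked=[]
Op 9: conn=33 S1=51 S2=23 S3=3 blocked=[]
Op 10: conn=14 S1=51 S2=4 S3=3 blocked=[]
Op 11: conn=14 S1=61 S2=4 S3=3 blocked=[]
Op 12: conn=42 S1=61 S2=4 S3=3 blocked=[]
Op 13: conn=22 S1=61 S2=4 S3=-17 blocked=[3]

Answer: S3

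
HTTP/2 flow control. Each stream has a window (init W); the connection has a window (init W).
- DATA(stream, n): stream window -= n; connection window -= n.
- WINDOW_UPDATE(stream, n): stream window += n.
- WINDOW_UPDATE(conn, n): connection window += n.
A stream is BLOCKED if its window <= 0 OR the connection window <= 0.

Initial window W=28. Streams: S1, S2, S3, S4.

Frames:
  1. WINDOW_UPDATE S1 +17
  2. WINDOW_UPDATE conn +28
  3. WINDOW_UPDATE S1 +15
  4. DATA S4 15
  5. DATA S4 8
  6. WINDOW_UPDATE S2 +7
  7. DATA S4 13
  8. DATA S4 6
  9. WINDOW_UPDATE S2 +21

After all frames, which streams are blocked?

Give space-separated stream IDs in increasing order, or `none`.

Op 1: conn=28 S1=45 S2=28 S3=28 S4=28 blocked=[]
Op 2: conn=56 S1=45 S2=28 S3=28 S4=28 blocked=[]
Op 3: conn=56 S1=60 S2=28 S3=28 S4=28 blocked=[]
Op 4: conn=41 S1=60 S2=28 S3=28 S4=13 blocked=[]
Op 5: conn=33 S1=60 S2=28 S3=28 S4=5 blocked=[]
Op 6: conn=33 S1=60 S2=35 S3=28 S4=5 blocked=[]
Op 7: conn=20 S1=60 S2=35 S3=28 S4=-8 blocked=[4]
Op 8: conn=14 S1=60 S2=35 S3=28 S4=-14 blocked=[4]
Op 9: conn=14 S1=60 S2=56 S3=28 S4=-14 blocked=[4]

Answer: S4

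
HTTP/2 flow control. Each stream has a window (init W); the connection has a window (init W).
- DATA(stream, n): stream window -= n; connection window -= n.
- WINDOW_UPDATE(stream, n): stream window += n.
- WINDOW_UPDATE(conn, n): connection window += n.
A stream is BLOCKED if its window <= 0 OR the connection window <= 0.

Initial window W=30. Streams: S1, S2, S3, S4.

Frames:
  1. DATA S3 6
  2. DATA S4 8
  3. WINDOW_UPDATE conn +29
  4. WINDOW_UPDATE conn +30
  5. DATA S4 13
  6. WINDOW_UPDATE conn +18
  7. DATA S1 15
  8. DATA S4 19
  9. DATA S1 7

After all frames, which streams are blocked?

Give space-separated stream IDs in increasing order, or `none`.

Answer: S4

Derivation:
Op 1: conn=24 S1=30 S2=30 S3=24 S4=30 blocked=[]
Op 2: conn=16 S1=30 S2=30 S3=24 S4=22 blocked=[]
Op 3: conn=45 S1=30 S2=30 S3=24 S4=22 blocked=[]
Op 4: conn=75 S1=30 S2=30 S3=24 S4=22 blocked=[]
Op 5: conn=62 S1=30 S2=30 S3=24 S4=9 blocked=[]
Op 6: conn=80 S1=30 S2=30 S3=24 S4=9 blocked=[]
Op 7: conn=65 S1=15 S2=30 S3=24 S4=9 blocked=[]
Op 8: conn=46 S1=15 S2=30 S3=24 S4=-10 blocked=[4]
Op 9: conn=39 S1=8 S2=30 S3=24 S4=-10 blocked=[4]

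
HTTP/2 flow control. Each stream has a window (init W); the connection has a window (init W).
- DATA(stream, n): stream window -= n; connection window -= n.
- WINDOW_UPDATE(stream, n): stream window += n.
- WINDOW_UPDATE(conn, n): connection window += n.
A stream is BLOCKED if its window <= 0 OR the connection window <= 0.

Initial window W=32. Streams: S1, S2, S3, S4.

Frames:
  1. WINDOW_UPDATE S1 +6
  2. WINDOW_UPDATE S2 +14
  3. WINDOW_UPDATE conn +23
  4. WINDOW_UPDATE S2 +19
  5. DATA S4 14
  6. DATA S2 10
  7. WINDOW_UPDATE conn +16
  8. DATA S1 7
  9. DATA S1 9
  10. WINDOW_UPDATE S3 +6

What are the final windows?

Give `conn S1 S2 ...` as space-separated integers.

Op 1: conn=32 S1=38 S2=32 S3=32 S4=32 blocked=[]
Op 2: conn=32 S1=38 S2=46 S3=32 S4=32 blocked=[]
Op 3: conn=55 S1=38 S2=46 S3=32 S4=32 blocked=[]
Op 4: conn=55 S1=38 S2=65 S3=32 S4=32 blocked=[]
Op 5: conn=41 S1=38 S2=65 S3=32 S4=18 blocked=[]
Op 6: conn=31 S1=38 S2=55 S3=32 S4=18 blocked=[]
Op 7: conn=47 S1=38 S2=55 S3=32 S4=18 blocked=[]
Op 8: conn=40 S1=31 S2=55 S3=32 S4=18 blocked=[]
Op 9: conn=31 S1=22 S2=55 S3=32 S4=18 blocked=[]
Op 10: conn=31 S1=22 S2=55 S3=38 S4=18 blocked=[]

Answer: 31 22 55 38 18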